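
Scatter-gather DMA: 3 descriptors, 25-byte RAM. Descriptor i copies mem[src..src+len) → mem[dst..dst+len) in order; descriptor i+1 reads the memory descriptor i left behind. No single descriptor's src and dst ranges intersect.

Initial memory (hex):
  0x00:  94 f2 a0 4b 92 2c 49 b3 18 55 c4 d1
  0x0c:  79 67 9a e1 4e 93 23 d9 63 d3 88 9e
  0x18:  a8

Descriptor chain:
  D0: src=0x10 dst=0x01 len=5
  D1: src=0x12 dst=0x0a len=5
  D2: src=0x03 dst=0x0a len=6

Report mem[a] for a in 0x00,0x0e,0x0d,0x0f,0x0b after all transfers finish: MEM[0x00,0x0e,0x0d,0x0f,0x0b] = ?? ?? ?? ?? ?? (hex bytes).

MEM[0x00,0x0e,0x0d,0x0f,0x0b] = 94 b3 49 18 d9

D0: mem[0x01..0x05] <- [4e 93 23 d9 63]
D1: mem[0x0a..0x0e] <- [23 d9 63 d3 88]
D2: mem[0x0a..0x0f] <- [23 d9 63 49 b3 18]
query mem[0x00]=0x94, mem[0x0e]=0xb3, mem[0x0d]=0x49, mem[0x0f]=0x18, mem[0x0b]=0xd9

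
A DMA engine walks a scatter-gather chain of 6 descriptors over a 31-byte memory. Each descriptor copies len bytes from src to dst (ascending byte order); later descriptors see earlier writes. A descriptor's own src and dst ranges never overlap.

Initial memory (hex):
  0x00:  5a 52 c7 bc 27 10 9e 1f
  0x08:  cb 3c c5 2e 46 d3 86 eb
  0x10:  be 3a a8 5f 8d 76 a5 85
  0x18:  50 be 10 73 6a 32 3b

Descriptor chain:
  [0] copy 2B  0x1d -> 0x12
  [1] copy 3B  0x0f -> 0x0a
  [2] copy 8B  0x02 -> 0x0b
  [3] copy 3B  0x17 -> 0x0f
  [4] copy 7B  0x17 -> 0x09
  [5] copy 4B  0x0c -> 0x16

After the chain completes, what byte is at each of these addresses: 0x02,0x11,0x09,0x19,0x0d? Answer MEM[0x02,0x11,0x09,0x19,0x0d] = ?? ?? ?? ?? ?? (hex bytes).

#0 dst[0x12+2] := {0x32,0x3b}
#1 dst[0x0a+3] := {0xeb,0xbe,0x3a}
#2 dst[0x0b+8] := {0xc7,0xbc,0x27,0x10,0x9e,0x1f,0xcb,0x3c}
#3 dst[0x0f+3] := {0x85,0x50,0xbe}
#4 dst[0x09+7] := {0x85,0x50,0xbe,0x10,0x73,0x6a,0x32}
#5 dst[0x16+4] := {0x10,0x73,0x6a,0x32}
query mem[0x02]=0xc7, mem[0x11]=0xbe, mem[0x09]=0x85, mem[0x19]=0x32, mem[0x0d]=0x73

MEM[0x02,0x11,0x09,0x19,0x0d] = c7 be 85 32 73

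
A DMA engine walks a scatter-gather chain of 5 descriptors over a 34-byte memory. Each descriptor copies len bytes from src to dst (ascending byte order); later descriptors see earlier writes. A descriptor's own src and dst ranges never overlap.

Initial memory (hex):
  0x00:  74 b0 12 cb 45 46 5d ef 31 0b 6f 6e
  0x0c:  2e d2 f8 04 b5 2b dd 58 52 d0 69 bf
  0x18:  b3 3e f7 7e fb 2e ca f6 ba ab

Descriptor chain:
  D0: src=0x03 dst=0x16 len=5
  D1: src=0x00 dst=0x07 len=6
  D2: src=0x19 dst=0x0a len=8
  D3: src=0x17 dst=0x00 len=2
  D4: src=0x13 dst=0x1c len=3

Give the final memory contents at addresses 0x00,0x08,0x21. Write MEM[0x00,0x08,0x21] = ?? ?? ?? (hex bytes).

MEM[0x00,0x08,0x21] = 45 b0 ab

#0 dst[0x16+5] := {0xcb,0x45,0x46,0x5d,0xef}
#1 dst[0x07+6] := {0x74,0xb0,0x12,0xcb,0x45,0x46}
#2 dst[0x0a+8] := {0x5d,0xef,0x7e,0xfb,0x2e,0xca,0xf6,0xba}
#3 dst[0x00+2] := {0x45,0x46}
#4 dst[0x1c+3] := {0x58,0x52,0xd0}
query mem[0x00]=0x45, mem[0x08]=0xb0, mem[0x21]=0xab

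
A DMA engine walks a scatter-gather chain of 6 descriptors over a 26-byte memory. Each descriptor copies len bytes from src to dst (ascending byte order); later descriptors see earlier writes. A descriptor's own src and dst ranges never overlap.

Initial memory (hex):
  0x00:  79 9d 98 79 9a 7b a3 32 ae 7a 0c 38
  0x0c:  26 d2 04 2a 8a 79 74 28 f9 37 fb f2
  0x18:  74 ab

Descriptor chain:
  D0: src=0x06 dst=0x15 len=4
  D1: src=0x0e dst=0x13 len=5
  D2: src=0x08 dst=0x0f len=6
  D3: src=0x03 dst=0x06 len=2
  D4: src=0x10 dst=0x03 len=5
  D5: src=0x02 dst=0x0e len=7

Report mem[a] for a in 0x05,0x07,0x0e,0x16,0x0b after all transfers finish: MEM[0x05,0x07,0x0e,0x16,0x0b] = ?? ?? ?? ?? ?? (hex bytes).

MEM[0x05,0x07,0x0e,0x16,0x0b] = 38 d2 98 79 38

#0 dst[0x15+4] := {0xa3,0x32,0xae,0x7a}
#1 dst[0x13+5] := {0x04,0x2a,0x8a,0x79,0x74}
#2 dst[0x0f+6] := {0xae,0x7a,0x0c,0x38,0x26,0xd2}
#3 dst[0x06+2] := {0x79,0x9a}
#4 dst[0x03+5] := {0x7a,0x0c,0x38,0x26,0xd2}
#5 dst[0x0e+7] := {0x98,0x7a,0x0c,0x38,0x26,0xd2,0xae}
query mem[0x05]=0x38, mem[0x07]=0xd2, mem[0x0e]=0x98, mem[0x16]=0x79, mem[0x0b]=0x38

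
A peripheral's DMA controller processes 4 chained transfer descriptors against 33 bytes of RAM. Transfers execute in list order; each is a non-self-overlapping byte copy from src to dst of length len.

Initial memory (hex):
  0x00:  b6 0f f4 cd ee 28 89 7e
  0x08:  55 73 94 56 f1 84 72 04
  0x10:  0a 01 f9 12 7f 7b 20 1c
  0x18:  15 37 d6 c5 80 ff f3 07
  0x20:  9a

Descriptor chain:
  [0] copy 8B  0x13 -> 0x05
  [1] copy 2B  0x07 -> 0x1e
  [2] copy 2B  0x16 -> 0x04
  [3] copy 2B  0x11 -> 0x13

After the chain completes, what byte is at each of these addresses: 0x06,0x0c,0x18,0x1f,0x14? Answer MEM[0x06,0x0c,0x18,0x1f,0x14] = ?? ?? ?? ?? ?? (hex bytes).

  after D0: wrote 8B at 0x05 = 127f7b201c1537d6
  after D1: wrote 2B at 0x1e = 7b20
  after D2: wrote 2B at 0x04 = 201c
  after D3: wrote 2B at 0x13 = 01f9
query mem[0x06]=0x7f, mem[0x0c]=0xd6, mem[0x18]=0x15, mem[0x1f]=0x20, mem[0x14]=0xf9

MEM[0x06,0x0c,0x18,0x1f,0x14] = 7f d6 15 20 f9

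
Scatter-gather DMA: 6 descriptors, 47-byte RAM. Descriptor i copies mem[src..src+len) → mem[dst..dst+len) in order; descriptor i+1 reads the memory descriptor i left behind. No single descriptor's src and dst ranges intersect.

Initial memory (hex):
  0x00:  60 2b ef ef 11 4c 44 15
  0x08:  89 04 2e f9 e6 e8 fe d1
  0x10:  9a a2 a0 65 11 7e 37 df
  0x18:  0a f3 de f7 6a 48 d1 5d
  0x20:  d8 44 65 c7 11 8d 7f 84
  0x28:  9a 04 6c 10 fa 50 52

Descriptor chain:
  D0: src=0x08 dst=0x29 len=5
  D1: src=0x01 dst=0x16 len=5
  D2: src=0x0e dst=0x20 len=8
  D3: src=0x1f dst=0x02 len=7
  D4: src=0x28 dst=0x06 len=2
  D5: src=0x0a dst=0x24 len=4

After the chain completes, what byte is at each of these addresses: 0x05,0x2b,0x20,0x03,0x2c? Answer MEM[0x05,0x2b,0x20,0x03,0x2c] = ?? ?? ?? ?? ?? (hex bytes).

MEM[0x05,0x2b,0x20,0x03,0x2c] = 9a 2e fe fe f9

#0 dst[0x29+5] := {0x89,0x04,0x2e,0xf9,0xe6}
#1 dst[0x16+5] := {0x2b,0xef,0xef,0x11,0x4c}
#2 dst[0x20+8] := {0xfe,0xd1,0x9a,0xa2,0xa0,0x65,0x11,0x7e}
#3 dst[0x02+7] := {0x5d,0xfe,0xd1,0x9a,0xa2,0xa0,0x65}
#4 dst[0x06+2] := {0x9a,0x89}
#5 dst[0x24+4] := {0x2e,0xf9,0xe6,0xe8}
query mem[0x05]=0x9a, mem[0x2b]=0x2e, mem[0x20]=0xfe, mem[0x03]=0xfe, mem[0x2c]=0xf9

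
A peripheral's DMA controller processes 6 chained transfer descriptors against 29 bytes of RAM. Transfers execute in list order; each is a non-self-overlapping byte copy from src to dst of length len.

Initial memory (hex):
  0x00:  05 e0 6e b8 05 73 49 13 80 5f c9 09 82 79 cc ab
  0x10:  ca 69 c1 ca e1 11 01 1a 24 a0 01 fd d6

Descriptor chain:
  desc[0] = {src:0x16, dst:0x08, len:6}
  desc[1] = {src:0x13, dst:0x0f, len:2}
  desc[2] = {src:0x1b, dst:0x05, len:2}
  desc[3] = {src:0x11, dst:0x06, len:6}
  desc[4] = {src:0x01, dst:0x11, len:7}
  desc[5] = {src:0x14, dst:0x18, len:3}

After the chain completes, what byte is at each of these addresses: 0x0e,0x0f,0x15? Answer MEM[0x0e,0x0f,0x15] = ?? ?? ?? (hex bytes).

MEM[0x0e,0x0f,0x15] = cc ca fd

#0 dst[0x08+6] := {0x01,0x1a,0x24,0xa0,0x01,0xfd}
#1 dst[0x0f+2] := {0xca,0xe1}
#2 dst[0x05+2] := {0xfd,0xd6}
#3 dst[0x06+6] := {0x69,0xc1,0xca,0xe1,0x11,0x01}
#4 dst[0x11+7] := {0xe0,0x6e,0xb8,0x05,0xfd,0x69,0xc1}
#5 dst[0x18+3] := {0x05,0xfd,0x69}
query mem[0x0e]=0xcc, mem[0x0f]=0xca, mem[0x15]=0xfd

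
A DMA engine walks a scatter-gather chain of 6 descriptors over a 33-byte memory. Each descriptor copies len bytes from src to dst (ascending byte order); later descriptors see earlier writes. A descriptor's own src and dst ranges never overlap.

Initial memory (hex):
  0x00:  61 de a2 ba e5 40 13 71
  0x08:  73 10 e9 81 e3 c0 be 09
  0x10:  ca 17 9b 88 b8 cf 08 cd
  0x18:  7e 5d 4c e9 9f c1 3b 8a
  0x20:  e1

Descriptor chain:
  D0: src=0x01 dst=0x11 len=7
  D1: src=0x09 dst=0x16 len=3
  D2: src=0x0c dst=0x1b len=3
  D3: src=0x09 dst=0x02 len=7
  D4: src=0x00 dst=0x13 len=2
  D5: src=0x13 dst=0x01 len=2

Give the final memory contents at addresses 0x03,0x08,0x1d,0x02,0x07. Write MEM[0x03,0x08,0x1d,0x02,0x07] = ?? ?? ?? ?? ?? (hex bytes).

D0: mem[0x11..0x17] <- [de a2 ba e5 40 13 71]
D1: mem[0x16..0x18] <- [10 e9 81]
D2: mem[0x1b..0x1d] <- [e3 c0 be]
D3: mem[0x02..0x08] <- [10 e9 81 e3 c0 be 09]
D4: mem[0x13..0x14] <- [61 de]
D5: mem[0x01..0x02] <- [61 de]
query mem[0x03]=0xe9, mem[0x08]=0x09, mem[0x1d]=0xbe, mem[0x02]=0xde, mem[0x07]=0xbe

MEM[0x03,0x08,0x1d,0x02,0x07] = e9 09 be de be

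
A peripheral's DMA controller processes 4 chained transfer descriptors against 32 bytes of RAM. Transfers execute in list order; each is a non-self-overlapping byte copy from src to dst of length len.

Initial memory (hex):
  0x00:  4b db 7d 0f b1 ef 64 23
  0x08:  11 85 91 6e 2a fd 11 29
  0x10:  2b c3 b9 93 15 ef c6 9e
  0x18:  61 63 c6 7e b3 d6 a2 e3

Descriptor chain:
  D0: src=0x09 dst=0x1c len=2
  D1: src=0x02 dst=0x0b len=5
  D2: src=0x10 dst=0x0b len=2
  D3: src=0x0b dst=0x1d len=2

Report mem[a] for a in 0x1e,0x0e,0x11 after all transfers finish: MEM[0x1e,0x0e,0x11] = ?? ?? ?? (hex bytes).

MEM[0x1e,0x0e,0x11] = c3 ef c3

D0: mem[0x1c..0x1d] <- [85 91]
D1: mem[0x0b..0x0f] <- [7d 0f b1 ef 64]
D2: mem[0x0b..0x0c] <- [2b c3]
D3: mem[0x1d..0x1e] <- [2b c3]
query mem[0x1e]=0xc3, mem[0x0e]=0xef, mem[0x11]=0xc3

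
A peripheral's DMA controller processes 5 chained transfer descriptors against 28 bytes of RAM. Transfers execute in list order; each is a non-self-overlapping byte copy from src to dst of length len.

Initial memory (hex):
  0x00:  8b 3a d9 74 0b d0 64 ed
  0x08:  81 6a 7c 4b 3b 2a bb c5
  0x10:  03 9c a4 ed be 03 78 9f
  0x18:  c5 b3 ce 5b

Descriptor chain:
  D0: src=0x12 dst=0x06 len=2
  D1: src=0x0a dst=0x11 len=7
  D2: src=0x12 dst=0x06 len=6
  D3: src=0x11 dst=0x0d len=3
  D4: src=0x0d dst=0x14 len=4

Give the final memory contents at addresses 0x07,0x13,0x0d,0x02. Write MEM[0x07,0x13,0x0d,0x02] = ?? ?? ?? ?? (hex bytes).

  after D0: wrote 2B at 0x06 = a4ed
  after D1: wrote 7B at 0x11 = 7c4b3b2abbc503
  after D2: wrote 6B at 0x06 = 4b3b2abbc503
  after D3: wrote 3B at 0x0d = 7c4b3b
  after D4: wrote 4B at 0x14 = 7c4b3b03
query mem[0x07]=0x3b, mem[0x13]=0x3b, mem[0x0d]=0x7c, mem[0x02]=0xd9

MEM[0x07,0x13,0x0d,0x02] = 3b 3b 7c d9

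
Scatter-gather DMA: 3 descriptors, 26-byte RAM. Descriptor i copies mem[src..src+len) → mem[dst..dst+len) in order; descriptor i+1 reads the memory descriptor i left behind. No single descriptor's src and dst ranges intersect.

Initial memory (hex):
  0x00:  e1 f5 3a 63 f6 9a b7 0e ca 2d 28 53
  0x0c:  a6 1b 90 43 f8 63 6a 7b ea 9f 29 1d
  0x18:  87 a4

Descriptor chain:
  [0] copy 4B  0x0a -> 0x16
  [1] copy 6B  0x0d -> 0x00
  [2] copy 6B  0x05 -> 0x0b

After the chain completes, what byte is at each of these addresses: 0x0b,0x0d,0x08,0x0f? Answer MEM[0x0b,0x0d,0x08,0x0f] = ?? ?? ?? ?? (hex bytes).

MEM[0x0b,0x0d,0x08,0x0f] = 6a 0e ca 2d

[0] 0x0a->0x16 len=4 : 28 53 a6 1b
[1] 0x0d->0x00 len=6 : 1b 90 43 f8 63 6a
[2] 0x05->0x0b len=6 : 6a b7 0e ca 2d 28
query mem[0x0b]=0x6a, mem[0x0d]=0x0e, mem[0x08]=0xca, mem[0x0f]=0x2d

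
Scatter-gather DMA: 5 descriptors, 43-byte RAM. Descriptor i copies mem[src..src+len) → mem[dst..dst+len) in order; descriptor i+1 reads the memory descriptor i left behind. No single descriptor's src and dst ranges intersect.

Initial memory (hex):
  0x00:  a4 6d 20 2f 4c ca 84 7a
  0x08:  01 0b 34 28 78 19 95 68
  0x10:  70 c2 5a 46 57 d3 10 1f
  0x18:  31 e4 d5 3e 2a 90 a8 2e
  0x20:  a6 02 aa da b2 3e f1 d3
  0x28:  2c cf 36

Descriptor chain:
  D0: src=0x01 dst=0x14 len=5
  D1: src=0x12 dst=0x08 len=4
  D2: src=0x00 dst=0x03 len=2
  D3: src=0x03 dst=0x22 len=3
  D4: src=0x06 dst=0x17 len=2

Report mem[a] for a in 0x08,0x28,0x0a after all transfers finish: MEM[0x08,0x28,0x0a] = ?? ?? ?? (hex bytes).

MEM[0x08,0x28,0x0a] = 5a 2c 6d

[0] 0x01->0x14 len=5 : 6d 20 2f 4c ca
[1] 0x12->0x08 len=4 : 5a 46 6d 20
[2] 0x00->0x03 len=2 : a4 6d
[3] 0x03->0x22 len=3 : a4 6d ca
[4] 0x06->0x17 len=2 : 84 7a
query mem[0x08]=0x5a, mem[0x28]=0x2c, mem[0x0a]=0x6d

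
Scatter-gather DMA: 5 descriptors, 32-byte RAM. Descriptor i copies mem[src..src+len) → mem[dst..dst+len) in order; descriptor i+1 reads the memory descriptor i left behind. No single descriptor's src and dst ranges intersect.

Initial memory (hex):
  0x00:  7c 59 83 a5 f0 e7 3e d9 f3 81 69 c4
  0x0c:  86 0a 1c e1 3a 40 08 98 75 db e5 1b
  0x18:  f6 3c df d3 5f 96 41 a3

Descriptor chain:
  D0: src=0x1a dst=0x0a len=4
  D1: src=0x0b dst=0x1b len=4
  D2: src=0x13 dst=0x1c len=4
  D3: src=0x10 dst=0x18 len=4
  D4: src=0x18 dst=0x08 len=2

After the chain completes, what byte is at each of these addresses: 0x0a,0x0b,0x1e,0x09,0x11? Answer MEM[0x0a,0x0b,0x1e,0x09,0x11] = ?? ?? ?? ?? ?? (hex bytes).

  after D0: wrote 4B at 0x0a = dfd35f96
  after D1: wrote 4B at 0x1b = d35f961c
  after D2: wrote 4B at 0x1c = 9875dbe5
  after D3: wrote 4B at 0x18 = 3a400898
  after D4: wrote 2B at 0x08 = 3a40
query mem[0x0a]=0xdf, mem[0x0b]=0xd3, mem[0x1e]=0xdb, mem[0x09]=0x40, mem[0x11]=0x40

MEM[0x0a,0x0b,0x1e,0x09,0x11] = df d3 db 40 40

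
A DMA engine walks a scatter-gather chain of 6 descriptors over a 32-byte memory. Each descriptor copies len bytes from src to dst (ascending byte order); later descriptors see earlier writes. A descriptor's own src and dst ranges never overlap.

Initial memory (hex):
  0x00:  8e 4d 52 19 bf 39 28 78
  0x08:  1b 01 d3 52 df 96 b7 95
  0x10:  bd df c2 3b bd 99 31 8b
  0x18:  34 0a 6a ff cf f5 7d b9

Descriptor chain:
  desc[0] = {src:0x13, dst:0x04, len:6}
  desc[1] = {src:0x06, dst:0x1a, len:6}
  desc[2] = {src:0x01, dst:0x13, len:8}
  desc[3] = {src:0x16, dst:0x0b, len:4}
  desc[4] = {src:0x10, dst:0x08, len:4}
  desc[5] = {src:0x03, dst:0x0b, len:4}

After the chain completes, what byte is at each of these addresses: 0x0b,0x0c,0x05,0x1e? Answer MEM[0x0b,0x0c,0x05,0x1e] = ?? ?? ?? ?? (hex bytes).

MEM[0x0b,0x0c,0x05,0x1e] = 19 3b bd d3

  after D0: wrote 6B at 0x04 = 3bbd99318b34
  after D1: wrote 6B at 0x1a = 99318b34d352
  after D2: wrote 8B at 0x13 = 4d52193bbd99318b
  after D3: wrote 4B at 0x0b = 3bbd9931
  after D4: wrote 4B at 0x08 = bddfc24d
  after D5: wrote 4B at 0x0b = 193bbd99
query mem[0x0b]=0x19, mem[0x0c]=0x3b, mem[0x05]=0xbd, mem[0x1e]=0xd3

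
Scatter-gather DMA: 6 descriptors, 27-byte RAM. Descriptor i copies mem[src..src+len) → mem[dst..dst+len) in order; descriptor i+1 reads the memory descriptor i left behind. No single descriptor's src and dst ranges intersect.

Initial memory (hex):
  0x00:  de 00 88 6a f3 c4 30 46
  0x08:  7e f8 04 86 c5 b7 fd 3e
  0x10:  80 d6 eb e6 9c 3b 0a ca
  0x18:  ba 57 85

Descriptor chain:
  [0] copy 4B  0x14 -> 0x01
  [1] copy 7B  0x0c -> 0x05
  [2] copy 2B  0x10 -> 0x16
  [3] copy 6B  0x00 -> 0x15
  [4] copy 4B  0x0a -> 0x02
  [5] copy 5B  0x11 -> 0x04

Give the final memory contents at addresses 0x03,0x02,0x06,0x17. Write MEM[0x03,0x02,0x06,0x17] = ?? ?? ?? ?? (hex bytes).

D0: mem[0x01..0x04] <- [9c 3b 0a ca]
D1: mem[0x05..0x0b] <- [c5 b7 fd 3e 80 d6 eb]
D2: mem[0x16..0x17] <- [80 d6]
D3: mem[0x15..0x1a] <- [de 9c 3b 0a ca c5]
D4: mem[0x02..0x05] <- [d6 eb c5 b7]
D5: mem[0x04..0x08] <- [d6 eb e6 9c de]
query mem[0x03]=0xeb, mem[0x02]=0xd6, mem[0x06]=0xe6, mem[0x17]=0x3b

MEM[0x03,0x02,0x06,0x17] = eb d6 e6 3b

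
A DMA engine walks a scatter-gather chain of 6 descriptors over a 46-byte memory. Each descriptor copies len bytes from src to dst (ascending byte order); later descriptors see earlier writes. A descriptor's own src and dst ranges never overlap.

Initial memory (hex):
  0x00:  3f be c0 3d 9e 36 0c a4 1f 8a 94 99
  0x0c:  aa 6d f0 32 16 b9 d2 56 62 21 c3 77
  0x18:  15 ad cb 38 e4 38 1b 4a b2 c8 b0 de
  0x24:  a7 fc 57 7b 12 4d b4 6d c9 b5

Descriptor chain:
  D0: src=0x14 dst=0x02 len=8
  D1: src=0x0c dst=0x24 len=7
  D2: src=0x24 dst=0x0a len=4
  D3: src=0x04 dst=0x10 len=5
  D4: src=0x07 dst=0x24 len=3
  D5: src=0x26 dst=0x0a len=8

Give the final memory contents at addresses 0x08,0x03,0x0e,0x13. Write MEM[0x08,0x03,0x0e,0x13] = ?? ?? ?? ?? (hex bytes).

MEM[0x08,0x03,0x0e,0x13] = cb 21 d2 ad

  after D0: wrote 8B at 0x02 = 6221c37715adcb38
  after D1: wrote 7B at 0x24 = aa6df03216b9d2
  after D2: wrote 4B at 0x0a = aa6df032
  after D3: wrote 5B at 0x10 = c37715adcb
  after D4: wrote 3B at 0x24 = adcb38
  after D5: wrote 8B at 0x0a = 383216b9d26dc9b5
query mem[0x08]=0xcb, mem[0x03]=0x21, mem[0x0e]=0xd2, mem[0x13]=0xad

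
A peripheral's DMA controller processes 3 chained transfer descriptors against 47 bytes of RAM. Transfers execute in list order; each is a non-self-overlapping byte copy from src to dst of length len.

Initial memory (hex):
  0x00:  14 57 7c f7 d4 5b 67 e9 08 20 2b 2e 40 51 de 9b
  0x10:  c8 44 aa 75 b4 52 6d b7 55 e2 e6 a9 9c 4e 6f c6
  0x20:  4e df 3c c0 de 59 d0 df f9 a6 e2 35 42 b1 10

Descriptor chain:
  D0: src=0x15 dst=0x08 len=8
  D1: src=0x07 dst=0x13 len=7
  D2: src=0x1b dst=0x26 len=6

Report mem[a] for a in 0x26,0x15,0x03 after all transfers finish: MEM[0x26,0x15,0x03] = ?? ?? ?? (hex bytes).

  after D0: wrote 8B at 0x08 = 526db755e2e6a99c
  after D1: wrote 7B at 0x13 = e9526db755e2e6
  after D2: wrote 6B at 0x26 = a99c4e6fc64e
query mem[0x26]=0xa9, mem[0x15]=0x6d, mem[0x03]=0xf7

MEM[0x26,0x15,0x03] = a9 6d f7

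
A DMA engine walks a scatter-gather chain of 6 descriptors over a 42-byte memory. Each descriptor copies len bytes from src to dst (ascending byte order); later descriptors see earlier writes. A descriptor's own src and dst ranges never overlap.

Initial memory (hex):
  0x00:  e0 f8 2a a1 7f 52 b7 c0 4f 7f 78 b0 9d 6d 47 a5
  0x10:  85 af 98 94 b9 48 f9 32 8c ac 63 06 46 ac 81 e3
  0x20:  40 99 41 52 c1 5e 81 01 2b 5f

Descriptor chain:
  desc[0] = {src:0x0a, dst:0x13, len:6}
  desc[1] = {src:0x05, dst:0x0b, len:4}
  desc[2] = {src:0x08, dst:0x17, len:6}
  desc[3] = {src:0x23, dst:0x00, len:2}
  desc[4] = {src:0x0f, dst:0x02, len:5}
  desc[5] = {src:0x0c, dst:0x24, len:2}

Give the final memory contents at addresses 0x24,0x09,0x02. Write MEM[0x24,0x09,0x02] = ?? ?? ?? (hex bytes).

#0 dst[0x13+6] := {0x78,0xb0,0x9d,0x6d,0x47,0xa5}
#1 dst[0x0b+4] := {0x52,0xb7,0xc0,0x4f}
#2 dst[0x17+6] := {0x4f,0x7f,0x78,0x52,0xb7,0xc0}
#3 dst[0x00+2] := {0x52,0xc1}
#4 dst[0x02+5] := {0xa5,0x85,0xaf,0x98,0x78}
#5 dst[0x24+2] := {0xb7,0xc0}
query mem[0x24]=0xb7, mem[0x09]=0x7f, mem[0x02]=0xa5

MEM[0x24,0x09,0x02] = b7 7f a5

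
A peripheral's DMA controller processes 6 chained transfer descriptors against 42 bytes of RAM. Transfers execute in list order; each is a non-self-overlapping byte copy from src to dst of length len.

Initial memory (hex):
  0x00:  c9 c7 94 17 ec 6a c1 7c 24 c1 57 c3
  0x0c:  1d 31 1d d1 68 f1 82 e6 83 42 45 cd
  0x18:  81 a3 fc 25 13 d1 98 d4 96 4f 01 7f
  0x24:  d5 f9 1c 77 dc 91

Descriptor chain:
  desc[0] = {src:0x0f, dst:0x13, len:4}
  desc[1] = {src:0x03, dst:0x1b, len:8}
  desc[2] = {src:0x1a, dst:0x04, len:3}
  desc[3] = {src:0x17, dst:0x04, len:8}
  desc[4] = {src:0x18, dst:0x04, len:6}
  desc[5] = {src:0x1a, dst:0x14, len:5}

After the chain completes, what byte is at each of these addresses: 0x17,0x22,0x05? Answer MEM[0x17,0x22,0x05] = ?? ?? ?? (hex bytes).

MEM[0x17,0x22,0x05] = 6a 57 a3

#0 dst[0x13+4] := {0xd1,0x68,0xf1,0x82}
#1 dst[0x1b+8] := {0x17,0xec,0x6a,0xc1,0x7c,0x24,0xc1,0x57}
#2 dst[0x04+3] := {0xfc,0x17,0xec}
#3 dst[0x04+8] := {0xcd,0x81,0xa3,0xfc,0x17,0xec,0x6a,0xc1}
#4 dst[0x04+6] := {0x81,0xa3,0xfc,0x17,0xec,0x6a}
#5 dst[0x14+5] := {0xfc,0x17,0xec,0x6a,0xc1}
query mem[0x17]=0x6a, mem[0x22]=0x57, mem[0x05]=0xa3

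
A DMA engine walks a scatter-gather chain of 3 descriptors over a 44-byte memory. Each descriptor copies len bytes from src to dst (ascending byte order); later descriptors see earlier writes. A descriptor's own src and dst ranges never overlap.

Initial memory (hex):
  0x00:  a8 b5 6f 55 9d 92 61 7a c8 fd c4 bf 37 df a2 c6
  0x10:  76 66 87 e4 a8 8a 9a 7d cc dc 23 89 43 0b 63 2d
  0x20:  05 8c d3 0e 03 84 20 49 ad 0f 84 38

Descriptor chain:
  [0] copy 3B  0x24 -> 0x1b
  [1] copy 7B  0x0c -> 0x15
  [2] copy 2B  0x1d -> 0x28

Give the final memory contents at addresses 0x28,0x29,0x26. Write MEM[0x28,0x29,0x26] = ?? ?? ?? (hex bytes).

MEM[0x28,0x29,0x26] = 20 63 20

[0] 0x24->0x1b len=3 : 03 84 20
[1] 0x0c->0x15 len=7 : 37 df a2 c6 76 66 87
[2] 0x1d->0x28 len=2 : 20 63
query mem[0x28]=0x20, mem[0x29]=0x63, mem[0x26]=0x20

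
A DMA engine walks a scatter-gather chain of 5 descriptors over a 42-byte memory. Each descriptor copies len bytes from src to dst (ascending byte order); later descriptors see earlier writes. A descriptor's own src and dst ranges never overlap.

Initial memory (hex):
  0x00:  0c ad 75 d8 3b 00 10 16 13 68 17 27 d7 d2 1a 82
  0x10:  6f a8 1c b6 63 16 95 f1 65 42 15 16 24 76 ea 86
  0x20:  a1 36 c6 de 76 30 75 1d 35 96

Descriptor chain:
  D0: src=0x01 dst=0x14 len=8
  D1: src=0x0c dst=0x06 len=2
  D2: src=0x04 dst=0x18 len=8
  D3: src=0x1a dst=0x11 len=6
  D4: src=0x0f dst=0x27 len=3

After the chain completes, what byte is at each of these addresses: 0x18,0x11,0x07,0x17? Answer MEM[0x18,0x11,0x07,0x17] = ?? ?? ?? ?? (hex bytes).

  after D0: wrote 8B at 0x14 = ad75d83b00101613
  after D1: wrote 2B at 0x06 = d7d2
  after D2: wrote 8B at 0x18 = 3b00d7d213681727
  after D3: wrote 6B at 0x11 = d7d213681727
  after D4: wrote 3B at 0x27 = 826fd7
query mem[0x18]=0x3b, mem[0x11]=0xd7, mem[0x07]=0xd2, mem[0x17]=0x3b

MEM[0x18,0x11,0x07,0x17] = 3b d7 d2 3b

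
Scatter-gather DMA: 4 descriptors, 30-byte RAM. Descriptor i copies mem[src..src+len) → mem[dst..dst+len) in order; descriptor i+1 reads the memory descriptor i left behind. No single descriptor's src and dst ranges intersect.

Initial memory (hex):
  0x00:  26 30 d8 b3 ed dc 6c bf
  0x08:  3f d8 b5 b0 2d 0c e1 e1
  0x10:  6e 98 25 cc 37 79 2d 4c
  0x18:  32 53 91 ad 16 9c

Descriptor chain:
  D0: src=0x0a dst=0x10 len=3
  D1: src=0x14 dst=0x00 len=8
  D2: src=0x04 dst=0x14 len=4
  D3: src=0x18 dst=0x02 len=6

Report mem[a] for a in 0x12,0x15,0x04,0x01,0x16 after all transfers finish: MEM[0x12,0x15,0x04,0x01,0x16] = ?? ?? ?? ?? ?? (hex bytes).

MEM[0x12,0x15,0x04,0x01,0x16] = 2d 53 91 79 91

#0 dst[0x10+3] := {0xb5,0xb0,0x2d}
#1 dst[0x00+8] := {0x37,0x79,0x2d,0x4c,0x32,0x53,0x91,0xad}
#2 dst[0x14+4] := {0x32,0x53,0x91,0xad}
#3 dst[0x02+6] := {0x32,0x53,0x91,0xad,0x16,0x9c}
query mem[0x12]=0x2d, mem[0x15]=0x53, mem[0x04]=0x91, mem[0x01]=0x79, mem[0x16]=0x91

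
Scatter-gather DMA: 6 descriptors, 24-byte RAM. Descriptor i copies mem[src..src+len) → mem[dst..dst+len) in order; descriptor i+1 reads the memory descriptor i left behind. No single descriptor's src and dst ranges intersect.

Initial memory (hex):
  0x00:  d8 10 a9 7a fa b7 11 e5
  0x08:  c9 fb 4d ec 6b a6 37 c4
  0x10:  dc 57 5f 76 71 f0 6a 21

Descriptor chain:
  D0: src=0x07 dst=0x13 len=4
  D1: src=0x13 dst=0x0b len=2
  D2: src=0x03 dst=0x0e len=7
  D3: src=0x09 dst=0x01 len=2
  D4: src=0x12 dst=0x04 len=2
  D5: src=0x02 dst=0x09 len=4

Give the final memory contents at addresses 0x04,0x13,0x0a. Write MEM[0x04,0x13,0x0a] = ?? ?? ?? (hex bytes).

  after D0: wrote 4B at 0x13 = e5c9fb4d
  after D1: wrote 2B at 0x0b = e5c9
  after D2: wrote 7B at 0x0e = 7afab711e5c9fb
  after D3: wrote 2B at 0x01 = fb4d
  after D4: wrote 2B at 0x04 = e5c9
  after D5: wrote 4B at 0x09 = 4d7ae5c9
query mem[0x04]=0xe5, mem[0x13]=0xc9, mem[0x0a]=0x7a

MEM[0x04,0x13,0x0a] = e5 c9 7a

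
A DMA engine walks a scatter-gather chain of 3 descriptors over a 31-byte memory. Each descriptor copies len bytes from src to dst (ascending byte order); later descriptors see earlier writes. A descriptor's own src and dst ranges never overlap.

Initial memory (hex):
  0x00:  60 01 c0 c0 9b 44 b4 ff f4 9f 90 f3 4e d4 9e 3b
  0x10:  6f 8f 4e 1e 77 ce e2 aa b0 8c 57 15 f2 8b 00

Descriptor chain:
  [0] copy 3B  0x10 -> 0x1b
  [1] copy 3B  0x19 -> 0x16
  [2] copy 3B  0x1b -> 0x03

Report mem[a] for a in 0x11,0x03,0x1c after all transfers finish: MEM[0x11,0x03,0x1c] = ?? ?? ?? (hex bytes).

MEM[0x11,0x03,0x1c] = 8f 6f 8f

  after D0: wrote 3B at 0x1b = 6f8f4e
  after D1: wrote 3B at 0x16 = 8c576f
  after D2: wrote 3B at 0x03 = 6f8f4e
query mem[0x11]=0x8f, mem[0x03]=0x6f, mem[0x1c]=0x8f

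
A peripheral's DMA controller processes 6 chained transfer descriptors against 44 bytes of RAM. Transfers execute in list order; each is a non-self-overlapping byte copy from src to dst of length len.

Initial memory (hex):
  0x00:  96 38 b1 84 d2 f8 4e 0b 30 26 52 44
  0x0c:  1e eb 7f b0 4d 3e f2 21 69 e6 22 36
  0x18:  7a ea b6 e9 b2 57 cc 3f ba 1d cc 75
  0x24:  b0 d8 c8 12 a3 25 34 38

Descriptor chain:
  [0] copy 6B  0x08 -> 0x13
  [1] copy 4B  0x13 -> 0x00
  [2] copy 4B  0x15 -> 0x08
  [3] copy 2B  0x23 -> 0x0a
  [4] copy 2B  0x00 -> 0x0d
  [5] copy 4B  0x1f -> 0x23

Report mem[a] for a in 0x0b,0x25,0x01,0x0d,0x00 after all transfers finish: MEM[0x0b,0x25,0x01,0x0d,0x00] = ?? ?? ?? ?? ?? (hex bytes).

MEM[0x0b,0x25,0x01,0x0d,0x00] = b0 1d 26 30 30

#0 dst[0x13+6] := {0x30,0x26,0x52,0x44,0x1e,0xeb}
#1 dst[0x00+4] := {0x30,0x26,0x52,0x44}
#2 dst[0x08+4] := {0x52,0x44,0x1e,0xeb}
#3 dst[0x0a+2] := {0x75,0xb0}
#4 dst[0x0d+2] := {0x30,0x26}
#5 dst[0x23+4] := {0x3f,0xba,0x1d,0xcc}
query mem[0x0b]=0xb0, mem[0x25]=0x1d, mem[0x01]=0x26, mem[0x0d]=0x30, mem[0x00]=0x30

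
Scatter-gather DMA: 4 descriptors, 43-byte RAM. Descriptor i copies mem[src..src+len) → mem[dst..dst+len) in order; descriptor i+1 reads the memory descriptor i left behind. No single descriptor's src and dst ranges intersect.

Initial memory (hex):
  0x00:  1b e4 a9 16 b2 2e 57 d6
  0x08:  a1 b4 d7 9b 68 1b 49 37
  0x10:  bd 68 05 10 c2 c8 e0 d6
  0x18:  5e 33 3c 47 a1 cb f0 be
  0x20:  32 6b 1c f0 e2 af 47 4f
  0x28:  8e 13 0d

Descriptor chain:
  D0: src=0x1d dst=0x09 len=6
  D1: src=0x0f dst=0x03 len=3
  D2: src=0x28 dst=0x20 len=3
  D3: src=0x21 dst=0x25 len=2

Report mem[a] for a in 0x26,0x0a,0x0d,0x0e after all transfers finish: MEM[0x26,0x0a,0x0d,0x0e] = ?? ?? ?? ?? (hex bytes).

#0 dst[0x09+6] := {0xcb,0xf0,0xbe,0x32,0x6b,0x1c}
#1 dst[0x03+3] := {0x37,0xbd,0x68}
#2 dst[0x20+3] := {0x8e,0x13,0x0d}
#3 dst[0x25+2] := {0x13,0x0d}
query mem[0x26]=0x0d, mem[0x0a]=0xf0, mem[0x0d]=0x6b, mem[0x0e]=0x1c

MEM[0x26,0x0a,0x0d,0x0e] = 0d f0 6b 1c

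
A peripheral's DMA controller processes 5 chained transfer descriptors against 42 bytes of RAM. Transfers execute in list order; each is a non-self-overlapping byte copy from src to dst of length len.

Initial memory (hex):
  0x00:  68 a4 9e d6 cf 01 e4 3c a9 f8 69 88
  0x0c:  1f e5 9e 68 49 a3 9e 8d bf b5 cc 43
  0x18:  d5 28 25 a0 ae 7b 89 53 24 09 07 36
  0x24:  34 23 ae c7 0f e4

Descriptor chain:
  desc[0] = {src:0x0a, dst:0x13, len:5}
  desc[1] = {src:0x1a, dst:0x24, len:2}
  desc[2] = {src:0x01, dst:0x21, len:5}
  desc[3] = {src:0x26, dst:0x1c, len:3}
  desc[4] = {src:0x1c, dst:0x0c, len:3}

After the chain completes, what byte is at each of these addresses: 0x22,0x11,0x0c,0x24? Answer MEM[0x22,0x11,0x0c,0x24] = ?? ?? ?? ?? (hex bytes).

#0 dst[0x13+5] := {0x69,0x88,0x1f,0xe5,0x9e}
#1 dst[0x24+2] := {0x25,0xa0}
#2 dst[0x21+5] := {0xa4,0x9e,0xd6,0xcf,0x01}
#3 dst[0x1c+3] := {0xae,0xc7,0x0f}
#4 dst[0x0c+3] := {0xae,0xc7,0x0f}
query mem[0x22]=0x9e, mem[0x11]=0xa3, mem[0x0c]=0xae, mem[0x24]=0xcf

MEM[0x22,0x11,0x0c,0x24] = 9e a3 ae cf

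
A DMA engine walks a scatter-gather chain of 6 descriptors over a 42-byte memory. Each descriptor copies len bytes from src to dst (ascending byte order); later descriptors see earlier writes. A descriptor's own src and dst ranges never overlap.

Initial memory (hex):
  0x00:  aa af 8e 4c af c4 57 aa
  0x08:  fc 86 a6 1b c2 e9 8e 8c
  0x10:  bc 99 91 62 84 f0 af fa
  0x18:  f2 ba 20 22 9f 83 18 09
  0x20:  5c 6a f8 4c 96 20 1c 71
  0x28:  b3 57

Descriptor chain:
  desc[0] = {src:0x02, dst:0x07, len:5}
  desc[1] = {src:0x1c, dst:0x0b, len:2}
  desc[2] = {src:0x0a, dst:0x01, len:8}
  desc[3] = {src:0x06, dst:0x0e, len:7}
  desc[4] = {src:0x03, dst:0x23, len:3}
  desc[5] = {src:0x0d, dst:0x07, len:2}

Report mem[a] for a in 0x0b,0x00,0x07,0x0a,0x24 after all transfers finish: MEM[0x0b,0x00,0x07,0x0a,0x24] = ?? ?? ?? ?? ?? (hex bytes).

D0: mem[0x07..0x0b] <- [8e 4c af c4 57]
D1: mem[0x0b..0x0c] <- [9f 83]
D2: mem[0x01..0x08] <- [c4 9f 83 e9 8e 8c bc 99]
D3: mem[0x0e..0x14] <- [8c bc 99 af c4 9f 83]
D4: mem[0x23..0x25] <- [83 e9 8e]
D5: mem[0x07..0x08] <- [e9 8c]
query mem[0x0b]=0x9f, mem[0x00]=0xaa, mem[0x07]=0xe9, mem[0x0a]=0xc4, mem[0x24]=0xe9

MEM[0x0b,0x00,0x07,0x0a,0x24] = 9f aa e9 c4 e9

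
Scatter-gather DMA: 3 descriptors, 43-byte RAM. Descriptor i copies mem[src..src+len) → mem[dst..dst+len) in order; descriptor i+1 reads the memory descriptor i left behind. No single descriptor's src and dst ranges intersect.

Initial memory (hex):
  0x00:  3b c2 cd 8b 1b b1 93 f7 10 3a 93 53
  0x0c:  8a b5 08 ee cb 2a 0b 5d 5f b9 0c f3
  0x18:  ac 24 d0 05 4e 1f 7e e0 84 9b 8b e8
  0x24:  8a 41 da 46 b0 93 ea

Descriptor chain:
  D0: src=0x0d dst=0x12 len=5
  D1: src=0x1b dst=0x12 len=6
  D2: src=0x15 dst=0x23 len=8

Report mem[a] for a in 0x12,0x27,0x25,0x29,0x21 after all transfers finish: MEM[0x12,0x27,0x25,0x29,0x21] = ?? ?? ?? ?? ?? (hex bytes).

MEM[0x12,0x27,0x25,0x29,0x21] = 05 24 84 05 9b

[0] 0x0d->0x12 len=5 : b5 08 ee cb 2a
[1] 0x1b->0x12 len=6 : 05 4e 1f 7e e0 84
[2] 0x15->0x23 len=8 : 7e e0 84 ac 24 d0 05 4e
query mem[0x12]=0x05, mem[0x27]=0x24, mem[0x25]=0x84, mem[0x29]=0x05, mem[0x21]=0x9b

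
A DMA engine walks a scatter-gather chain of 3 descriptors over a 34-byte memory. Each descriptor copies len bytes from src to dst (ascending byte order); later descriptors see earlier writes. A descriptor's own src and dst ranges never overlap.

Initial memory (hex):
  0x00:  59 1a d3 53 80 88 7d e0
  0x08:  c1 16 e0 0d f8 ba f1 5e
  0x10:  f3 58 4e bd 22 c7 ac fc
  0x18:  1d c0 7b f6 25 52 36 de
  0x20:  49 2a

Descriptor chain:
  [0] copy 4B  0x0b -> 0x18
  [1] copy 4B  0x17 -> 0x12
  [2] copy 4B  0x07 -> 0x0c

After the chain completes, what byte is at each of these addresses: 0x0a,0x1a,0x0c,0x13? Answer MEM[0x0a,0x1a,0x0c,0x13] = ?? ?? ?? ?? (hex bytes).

[0] 0x0b->0x18 len=4 : 0d f8 ba f1
[1] 0x17->0x12 len=4 : fc 0d f8 ba
[2] 0x07->0x0c len=4 : e0 c1 16 e0
query mem[0x0a]=0xe0, mem[0x1a]=0xba, mem[0x0c]=0xe0, mem[0x13]=0x0d

MEM[0x0a,0x1a,0x0c,0x13] = e0 ba e0 0d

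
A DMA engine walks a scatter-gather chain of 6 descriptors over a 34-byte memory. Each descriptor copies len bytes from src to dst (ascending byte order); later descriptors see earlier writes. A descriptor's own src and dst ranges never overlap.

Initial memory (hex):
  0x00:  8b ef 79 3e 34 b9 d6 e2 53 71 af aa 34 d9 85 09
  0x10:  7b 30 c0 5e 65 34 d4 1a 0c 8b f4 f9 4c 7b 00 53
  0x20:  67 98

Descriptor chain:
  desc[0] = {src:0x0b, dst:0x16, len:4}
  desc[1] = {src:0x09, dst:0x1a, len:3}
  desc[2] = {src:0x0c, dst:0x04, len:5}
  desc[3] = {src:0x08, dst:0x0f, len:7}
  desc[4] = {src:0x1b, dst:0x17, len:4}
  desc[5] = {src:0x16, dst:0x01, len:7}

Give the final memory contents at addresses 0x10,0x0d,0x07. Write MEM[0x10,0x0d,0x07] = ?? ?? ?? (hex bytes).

  after D0: wrote 4B at 0x16 = aa34d985
  after D1: wrote 3B at 0x1a = 71afaa
  after D2: wrote 5B at 0x04 = 34d985097b
  after D3: wrote 7B at 0x0f = 7b71afaa34d985
  after D4: wrote 4B at 0x17 = afaa7b00
  after D5: wrote 7B at 0x01 = aaafaa7b00afaa
query mem[0x10]=0x71, mem[0x0d]=0xd9, mem[0x07]=0xaa

MEM[0x10,0x0d,0x07] = 71 d9 aa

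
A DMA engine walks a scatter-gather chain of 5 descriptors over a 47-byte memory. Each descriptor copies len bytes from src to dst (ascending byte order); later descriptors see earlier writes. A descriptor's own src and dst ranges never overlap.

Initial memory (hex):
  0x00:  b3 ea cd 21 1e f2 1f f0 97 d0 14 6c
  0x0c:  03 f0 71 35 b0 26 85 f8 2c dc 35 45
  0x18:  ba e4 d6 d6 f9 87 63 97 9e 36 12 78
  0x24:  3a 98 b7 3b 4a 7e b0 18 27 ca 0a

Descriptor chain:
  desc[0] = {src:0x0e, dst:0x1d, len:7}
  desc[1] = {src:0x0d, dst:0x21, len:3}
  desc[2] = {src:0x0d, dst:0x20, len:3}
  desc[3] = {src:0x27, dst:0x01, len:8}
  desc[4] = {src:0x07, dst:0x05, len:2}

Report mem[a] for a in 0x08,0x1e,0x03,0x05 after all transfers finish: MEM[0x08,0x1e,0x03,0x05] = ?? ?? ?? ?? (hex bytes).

  after D0: wrote 7B at 0x1d = 7135b02685f82c
  after D1: wrote 3B at 0x21 = f07135
  after D2: wrote 3B at 0x20 = f07135
  after D3: wrote 8B at 0x01 = 3b4a7eb01827ca0a
  after D4: wrote 2B at 0x05 = ca0a
query mem[0x08]=0x0a, mem[0x1e]=0x35, mem[0x03]=0x7e, mem[0x05]=0xca

MEM[0x08,0x1e,0x03,0x05] = 0a 35 7e ca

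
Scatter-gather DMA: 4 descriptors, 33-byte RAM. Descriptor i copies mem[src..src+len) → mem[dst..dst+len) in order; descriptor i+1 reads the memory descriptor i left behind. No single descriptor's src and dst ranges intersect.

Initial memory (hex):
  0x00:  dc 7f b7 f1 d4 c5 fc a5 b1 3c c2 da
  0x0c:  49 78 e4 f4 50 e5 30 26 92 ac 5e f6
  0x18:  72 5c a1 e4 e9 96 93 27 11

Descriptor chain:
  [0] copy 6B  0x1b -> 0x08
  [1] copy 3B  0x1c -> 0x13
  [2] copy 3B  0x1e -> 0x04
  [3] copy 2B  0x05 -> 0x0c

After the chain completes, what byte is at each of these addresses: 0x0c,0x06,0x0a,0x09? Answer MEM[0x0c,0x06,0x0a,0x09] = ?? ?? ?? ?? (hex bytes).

#0 dst[0x08+6] := {0xe4,0xe9,0x96,0x93,0x27,0x11}
#1 dst[0x13+3] := {0xe9,0x96,0x93}
#2 dst[0x04+3] := {0x93,0x27,0x11}
#3 dst[0x0c+2] := {0x27,0x11}
query mem[0x0c]=0x27, mem[0x06]=0x11, mem[0x0a]=0x96, mem[0x09]=0xe9

MEM[0x0c,0x06,0x0a,0x09] = 27 11 96 e9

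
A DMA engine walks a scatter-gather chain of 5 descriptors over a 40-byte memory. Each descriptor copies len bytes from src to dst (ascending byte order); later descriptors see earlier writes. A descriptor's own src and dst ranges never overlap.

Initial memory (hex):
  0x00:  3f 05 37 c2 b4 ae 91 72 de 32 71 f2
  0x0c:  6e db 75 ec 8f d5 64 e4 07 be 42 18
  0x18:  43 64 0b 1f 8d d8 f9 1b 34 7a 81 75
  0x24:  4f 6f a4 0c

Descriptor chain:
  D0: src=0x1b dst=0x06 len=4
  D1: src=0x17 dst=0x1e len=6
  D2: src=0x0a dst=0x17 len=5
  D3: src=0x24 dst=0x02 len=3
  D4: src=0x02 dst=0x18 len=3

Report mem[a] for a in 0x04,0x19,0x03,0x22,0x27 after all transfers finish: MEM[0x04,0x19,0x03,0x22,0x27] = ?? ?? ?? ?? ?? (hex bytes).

MEM[0x04,0x19,0x03,0x22,0x27] = a4 6f 6f 1f 0c

[0] 0x1b->0x06 len=4 : 1f 8d d8 f9
[1] 0x17->0x1e len=6 : 18 43 64 0b 1f 8d
[2] 0x0a->0x17 len=5 : 71 f2 6e db 75
[3] 0x24->0x02 len=3 : 4f 6f a4
[4] 0x02->0x18 len=3 : 4f 6f a4
query mem[0x04]=0xa4, mem[0x19]=0x6f, mem[0x03]=0x6f, mem[0x22]=0x1f, mem[0x27]=0x0c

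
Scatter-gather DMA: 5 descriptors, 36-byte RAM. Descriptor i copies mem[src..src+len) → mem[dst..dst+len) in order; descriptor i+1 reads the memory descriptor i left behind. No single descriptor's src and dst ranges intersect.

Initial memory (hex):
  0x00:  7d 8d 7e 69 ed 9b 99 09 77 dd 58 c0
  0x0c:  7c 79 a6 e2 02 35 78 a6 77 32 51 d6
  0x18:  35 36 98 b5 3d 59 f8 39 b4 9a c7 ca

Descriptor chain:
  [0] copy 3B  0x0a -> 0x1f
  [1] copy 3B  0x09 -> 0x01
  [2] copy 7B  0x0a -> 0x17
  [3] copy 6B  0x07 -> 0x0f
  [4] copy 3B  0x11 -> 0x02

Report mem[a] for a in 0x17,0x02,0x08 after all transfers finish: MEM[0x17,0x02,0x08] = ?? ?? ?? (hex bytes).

D0: mem[0x1f..0x21] <- [58 c0 7c]
D1: mem[0x01..0x03] <- [dd 58 c0]
D2: mem[0x17..0x1d] <- [58 c0 7c 79 a6 e2 02]
D3: mem[0x0f..0x14] <- [09 77 dd 58 c0 7c]
D4: mem[0x02..0x04] <- [dd 58 c0]
query mem[0x17]=0x58, mem[0x02]=0xdd, mem[0x08]=0x77

MEM[0x17,0x02,0x08] = 58 dd 77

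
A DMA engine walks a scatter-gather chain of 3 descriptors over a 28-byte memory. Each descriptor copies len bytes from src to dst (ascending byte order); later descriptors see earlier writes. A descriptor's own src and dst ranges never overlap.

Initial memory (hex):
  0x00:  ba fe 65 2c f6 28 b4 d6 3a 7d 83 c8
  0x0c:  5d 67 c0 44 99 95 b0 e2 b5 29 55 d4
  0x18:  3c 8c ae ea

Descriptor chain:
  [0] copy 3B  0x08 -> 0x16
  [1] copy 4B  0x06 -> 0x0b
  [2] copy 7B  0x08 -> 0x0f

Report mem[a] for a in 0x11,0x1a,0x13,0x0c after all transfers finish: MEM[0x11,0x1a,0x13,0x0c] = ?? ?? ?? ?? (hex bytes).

  after D0: wrote 3B at 0x16 = 3a7d83
  after D1: wrote 4B at 0x0b = b4d63a7d
  after D2: wrote 7B at 0x0f = 3a7d83b4d63a7d
query mem[0x11]=0x83, mem[0x1a]=0xae, mem[0x13]=0xd6, mem[0x0c]=0xd6

MEM[0x11,0x1a,0x13,0x0c] = 83 ae d6 d6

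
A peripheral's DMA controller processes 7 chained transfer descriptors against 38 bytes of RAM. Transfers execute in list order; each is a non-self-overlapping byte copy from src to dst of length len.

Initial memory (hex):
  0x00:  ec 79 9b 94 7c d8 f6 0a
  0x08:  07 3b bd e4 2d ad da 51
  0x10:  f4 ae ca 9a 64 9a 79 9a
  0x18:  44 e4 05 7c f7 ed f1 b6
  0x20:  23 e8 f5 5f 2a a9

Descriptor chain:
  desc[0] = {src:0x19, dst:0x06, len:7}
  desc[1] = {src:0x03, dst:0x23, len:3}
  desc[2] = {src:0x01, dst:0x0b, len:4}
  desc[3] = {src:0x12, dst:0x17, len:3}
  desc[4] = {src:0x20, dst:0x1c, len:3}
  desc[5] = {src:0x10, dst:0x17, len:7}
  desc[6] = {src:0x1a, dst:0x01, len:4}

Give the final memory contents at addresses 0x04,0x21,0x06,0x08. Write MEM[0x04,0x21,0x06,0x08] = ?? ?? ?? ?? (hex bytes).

MEM[0x04,0x21,0x06,0x08] = 79 e8 e4 7c

D0: mem[0x06..0x0c] <- [e4 05 7c f7 ed f1 b6]
D1: mem[0x23..0x25] <- [94 7c d8]
D2: mem[0x0b..0x0e] <- [79 9b 94 7c]
D3: mem[0x17..0x19] <- [ca 9a 64]
D4: mem[0x1c..0x1e] <- [23 e8 f5]
D5: mem[0x17..0x1d] <- [f4 ae ca 9a 64 9a 79]
D6: mem[0x01..0x04] <- [9a 64 9a 79]
query mem[0x04]=0x79, mem[0x21]=0xe8, mem[0x06]=0xe4, mem[0x08]=0x7c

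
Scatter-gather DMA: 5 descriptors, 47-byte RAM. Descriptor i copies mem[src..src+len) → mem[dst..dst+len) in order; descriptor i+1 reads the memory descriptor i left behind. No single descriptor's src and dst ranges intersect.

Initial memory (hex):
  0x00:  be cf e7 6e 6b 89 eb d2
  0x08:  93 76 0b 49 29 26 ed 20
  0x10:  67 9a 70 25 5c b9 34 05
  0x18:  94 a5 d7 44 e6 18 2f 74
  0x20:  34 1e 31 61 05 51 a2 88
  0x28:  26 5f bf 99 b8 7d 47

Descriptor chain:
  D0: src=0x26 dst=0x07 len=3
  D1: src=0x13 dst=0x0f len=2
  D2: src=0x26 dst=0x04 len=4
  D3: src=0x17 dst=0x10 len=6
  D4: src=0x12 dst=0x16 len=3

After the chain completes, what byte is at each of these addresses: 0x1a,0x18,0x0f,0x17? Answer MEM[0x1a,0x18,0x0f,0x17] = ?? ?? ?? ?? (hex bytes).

#0 dst[0x07+3] := {0xa2,0x88,0x26}
#1 dst[0x0f+2] := {0x25,0x5c}
#2 dst[0x04+4] := {0xa2,0x88,0x26,0x5f}
#3 dst[0x10+6] := {0x05,0x94,0xa5,0xd7,0x44,0xe6}
#4 dst[0x16+3] := {0xa5,0xd7,0x44}
query mem[0x1a]=0xd7, mem[0x18]=0x44, mem[0x0f]=0x25, mem[0x17]=0xd7

MEM[0x1a,0x18,0x0f,0x17] = d7 44 25 d7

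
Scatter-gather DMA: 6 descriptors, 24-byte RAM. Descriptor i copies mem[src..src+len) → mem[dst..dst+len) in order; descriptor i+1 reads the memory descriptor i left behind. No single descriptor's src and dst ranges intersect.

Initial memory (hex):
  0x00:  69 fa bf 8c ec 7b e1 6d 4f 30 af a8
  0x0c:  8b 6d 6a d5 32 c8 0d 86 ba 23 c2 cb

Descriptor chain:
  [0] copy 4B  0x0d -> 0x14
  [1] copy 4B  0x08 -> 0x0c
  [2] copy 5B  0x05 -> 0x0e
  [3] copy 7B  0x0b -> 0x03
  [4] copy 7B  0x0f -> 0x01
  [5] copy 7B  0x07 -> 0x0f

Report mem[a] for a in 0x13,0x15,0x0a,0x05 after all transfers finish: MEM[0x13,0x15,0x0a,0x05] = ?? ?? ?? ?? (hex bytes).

  after D0: wrote 4B at 0x14 = 6d6ad532
  after D1: wrote 4B at 0x0c = 4f30afa8
  after D2: wrote 5B at 0x0e = 7be16d4f30
  after D3: wrote 7B at 0x03 = a84f307be16d4f
  after D4: wrote 7B at 0x01 = e16d4f30866d6a
  after D5: wrote 7B at 0x0f = 6a6d4fafa84f30
query mem[0x13]=0xa8, mem[0x15]=0x30, mem[0x0a]=0xaf, mem[0x05]=0x86

MEM[0x13,0x15,0x0a,0x05] = a8 30 af 86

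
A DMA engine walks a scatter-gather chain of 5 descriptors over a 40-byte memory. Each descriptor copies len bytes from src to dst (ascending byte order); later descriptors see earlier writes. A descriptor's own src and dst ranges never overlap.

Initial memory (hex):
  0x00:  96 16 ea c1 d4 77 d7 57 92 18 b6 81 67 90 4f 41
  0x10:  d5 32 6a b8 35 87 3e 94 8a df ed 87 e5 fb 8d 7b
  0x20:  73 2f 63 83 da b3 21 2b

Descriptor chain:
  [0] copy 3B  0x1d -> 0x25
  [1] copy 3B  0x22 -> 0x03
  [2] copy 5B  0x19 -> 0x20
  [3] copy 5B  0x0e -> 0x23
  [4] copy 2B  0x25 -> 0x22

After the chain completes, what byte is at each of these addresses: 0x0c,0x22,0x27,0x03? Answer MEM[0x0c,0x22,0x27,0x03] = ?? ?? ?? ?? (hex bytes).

D0: mem[0x25..0x27] <- [fb 8d 7b]
D1: mem[0x03..0x05] <- [63 83 da]
D2: mem[0x20..0x24] <- [df ed 87 e5 fb]
D3: mem[0x23..0x27] <- [4f 41 d5 32 6a]
D4: mem[0x22..0x23] <- [d5 32]
query mem[0x0c]=0x67, mem[0x22]=0xd5, mem[0x27]=0x6a, mem[0x03]=0x63

MEM[0x0c,0x22,0x27,0x03] = 67 d5 6a 63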